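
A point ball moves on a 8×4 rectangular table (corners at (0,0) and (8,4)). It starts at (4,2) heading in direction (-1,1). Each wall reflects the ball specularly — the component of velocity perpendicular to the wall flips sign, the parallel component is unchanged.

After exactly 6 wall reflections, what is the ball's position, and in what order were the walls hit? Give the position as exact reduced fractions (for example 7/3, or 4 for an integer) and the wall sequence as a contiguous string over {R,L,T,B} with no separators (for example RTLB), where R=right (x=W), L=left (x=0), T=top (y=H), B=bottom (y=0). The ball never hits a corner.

1. t=2 → T at (2,4); v=(-1,-1)
2. t=2 → L at (0,2); v=(1,-1)
3. t=2 → B at (2,0); v=(1,1)
4. t=4 → T at (6,4); v=(1,-1)
5. t=2 → R at (8,2); v=(-1,-1)
6. t=2 → B at (6,0); v=(-1,1)

Final position: (6,0)
Wall sequence: TLBTRB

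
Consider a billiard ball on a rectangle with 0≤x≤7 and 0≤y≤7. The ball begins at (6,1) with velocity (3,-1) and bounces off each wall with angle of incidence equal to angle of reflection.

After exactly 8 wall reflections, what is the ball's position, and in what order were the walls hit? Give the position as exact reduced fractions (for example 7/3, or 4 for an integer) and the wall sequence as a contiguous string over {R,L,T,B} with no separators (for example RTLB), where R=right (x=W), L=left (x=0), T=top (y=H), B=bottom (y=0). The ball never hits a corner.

Final position: (0,3)
Wall sequence: RBLRLTRL

1. t=1/3 → R at (7,2/3); v=(-3,-1)
2. t=2/3 → B at (5,0); v=(-3,1)
3. t=5/3 → L at (0,5/3); v=(3,1)
4. t=7/3 → R at (7,4); v=(-3,1)
5. t=7/3 → L at (0,19/3); v=(3,1)
6. t=2/3 → T at (2,7); v=(3,-1)
7. t=5/3 → R at (7,16/3); v=(-3,-1)
8. t=7/3 → L at (0,3); v=(3,-1)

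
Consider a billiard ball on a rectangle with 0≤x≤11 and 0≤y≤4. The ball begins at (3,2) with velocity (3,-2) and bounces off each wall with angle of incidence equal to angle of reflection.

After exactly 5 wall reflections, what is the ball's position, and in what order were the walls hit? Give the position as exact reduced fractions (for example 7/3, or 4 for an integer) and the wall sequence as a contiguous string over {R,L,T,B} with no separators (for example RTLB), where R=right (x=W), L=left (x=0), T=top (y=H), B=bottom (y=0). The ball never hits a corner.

1. t=1 → B at (6,0); v=(3,2)
2. t=5/3 → R at (11,10/3); v=(-3,2)
3. t=1/3 → T at (10,4); v=(-3,-2)
4. t=2 → B at (4,0); v=(-3,2)
5. t=4/3 → L at (0,8/3); v=(3,2)

Final position: (0,8/3)
Wall sequence: BRTBL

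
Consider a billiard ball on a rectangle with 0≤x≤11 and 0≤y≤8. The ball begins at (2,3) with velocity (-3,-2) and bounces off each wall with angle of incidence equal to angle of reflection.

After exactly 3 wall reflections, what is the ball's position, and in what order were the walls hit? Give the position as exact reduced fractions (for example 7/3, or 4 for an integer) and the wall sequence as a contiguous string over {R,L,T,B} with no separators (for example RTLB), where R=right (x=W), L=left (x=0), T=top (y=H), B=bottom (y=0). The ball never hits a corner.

1. t=2/3 → L at (0,5/3); v=(3,-2)
2. t=5/6 → B at (5/2,0); v=(3,2)
3. t=17/6 → R at (11,17/3); v=(-3,2)

Final position: (11,17/3)
Wall sequence: LBR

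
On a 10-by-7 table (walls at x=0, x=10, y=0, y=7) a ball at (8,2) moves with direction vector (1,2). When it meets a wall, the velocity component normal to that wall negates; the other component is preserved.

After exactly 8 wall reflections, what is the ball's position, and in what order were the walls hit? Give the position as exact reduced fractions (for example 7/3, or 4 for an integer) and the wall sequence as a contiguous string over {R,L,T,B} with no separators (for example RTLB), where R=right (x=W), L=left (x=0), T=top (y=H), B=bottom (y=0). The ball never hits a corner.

1. t=2 → R at (10,6); v=(-1,2)
2. t=1/2 → T at (19/2,7); v=(-1,-2)
3. t=7/2 → B at (6,0); v=(-1,2)
4. t=7/2 → T at (5/2,7); v=(-1,-2)
5. t=5/2 → L at (0,2); v=(1,-2)
6. t=1 → B at (1,0); v=(1,2)
7. t=7/2 → T at (9/2,7); v=(1,-2)
8. t=7/2 → B at (8,0); v=(1,2)

Final position: (8,0)
Wall sequence: RTBTLBTB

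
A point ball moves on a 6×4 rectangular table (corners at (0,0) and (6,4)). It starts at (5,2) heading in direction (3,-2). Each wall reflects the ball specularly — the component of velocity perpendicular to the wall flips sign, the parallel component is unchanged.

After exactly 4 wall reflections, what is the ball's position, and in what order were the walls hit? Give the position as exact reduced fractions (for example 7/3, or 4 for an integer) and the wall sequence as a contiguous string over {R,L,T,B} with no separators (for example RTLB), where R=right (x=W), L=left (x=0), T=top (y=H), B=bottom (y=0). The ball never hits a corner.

1. t=1/3 → R at (6,4/3); v=(-3,-2)
2. t=2/3 → B at (4,0); v=(-3,2)
3. t=4/3 → L at (0,8/3); v=(3,2)
4. t=2/3 → T at (2,4); v=(3,-2)

Final position: (2,4)
Wall sequence: RBLT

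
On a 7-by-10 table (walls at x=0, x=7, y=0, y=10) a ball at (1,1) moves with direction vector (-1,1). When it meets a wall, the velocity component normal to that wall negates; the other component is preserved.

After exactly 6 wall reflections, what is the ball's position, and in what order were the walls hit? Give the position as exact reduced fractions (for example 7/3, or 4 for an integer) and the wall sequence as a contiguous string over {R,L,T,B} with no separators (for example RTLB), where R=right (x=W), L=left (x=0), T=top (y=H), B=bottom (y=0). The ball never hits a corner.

1. t=1 → L at (0,2); v=(1,1)
2. t=7 → R at (7,9); v=(-1,1)
3. t=1 → T at (6,10); v=(-1,-1)
4. t=6 → L at (0,4); v=(1,-1)
5. t=4 → B at (4,0); v=(1,1)
6. t=3 → R at (7,3); v=(-1,1)

Final position: (7,3)
Wall sequence: LRTLBR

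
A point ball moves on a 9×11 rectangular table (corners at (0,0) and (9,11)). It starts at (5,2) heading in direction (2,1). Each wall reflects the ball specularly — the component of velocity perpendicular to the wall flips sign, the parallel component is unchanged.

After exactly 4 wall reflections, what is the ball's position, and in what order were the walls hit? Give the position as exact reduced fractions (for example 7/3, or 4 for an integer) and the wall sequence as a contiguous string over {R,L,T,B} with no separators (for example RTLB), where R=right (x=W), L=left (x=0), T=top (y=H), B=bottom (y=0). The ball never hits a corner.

1. t=2 → R at (9,4); v=(-2,1)
2. t=9/2 → L at (0,17/2); v=(2,1)
3. t=5/2 → T at (5,11); v=(2,-1)
4. t=2 → R at (9,9); v=(-2,-1)

Final position: (9,9)
Wall sequence: RLTR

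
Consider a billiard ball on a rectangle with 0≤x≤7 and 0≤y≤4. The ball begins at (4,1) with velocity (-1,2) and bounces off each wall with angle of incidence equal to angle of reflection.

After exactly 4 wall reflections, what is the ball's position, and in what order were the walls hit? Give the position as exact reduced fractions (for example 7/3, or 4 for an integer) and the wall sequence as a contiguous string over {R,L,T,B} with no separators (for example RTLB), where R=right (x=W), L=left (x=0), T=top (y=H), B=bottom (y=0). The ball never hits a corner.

1. t=3/2 → T at (5/2,4); v=(-1,-2)
2. t=2 → B at (1/2,0); v=(-1,2)
3. t=1/2 → L at (0,1); v=(1,2)
4. t=3/2 → T at (3/2,4); v=(1,-2)

Final position: (3/2,4)
Wall sequence: TBLT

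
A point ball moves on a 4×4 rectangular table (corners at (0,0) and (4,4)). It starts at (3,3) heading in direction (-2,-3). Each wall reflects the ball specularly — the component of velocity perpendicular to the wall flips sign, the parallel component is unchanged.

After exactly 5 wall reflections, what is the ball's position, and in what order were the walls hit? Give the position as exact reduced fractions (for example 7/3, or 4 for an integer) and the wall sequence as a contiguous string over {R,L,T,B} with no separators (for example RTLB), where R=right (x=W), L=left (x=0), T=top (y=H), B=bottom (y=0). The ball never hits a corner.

Final position: (11/3,0)
Wall sequence: BLTRB

1. t=1 → B at (1,0); v=(-2,3)
2. t=1/2 → L at (0,3/2); v=(2,3)
3. t=5/6 → T at (5/3,4); v=(2,-3)
4. t=7/6 → R at (4,1/2); v=(-2,-3)
5. t=1/6 → B at (11/3,0); v=(-2,3)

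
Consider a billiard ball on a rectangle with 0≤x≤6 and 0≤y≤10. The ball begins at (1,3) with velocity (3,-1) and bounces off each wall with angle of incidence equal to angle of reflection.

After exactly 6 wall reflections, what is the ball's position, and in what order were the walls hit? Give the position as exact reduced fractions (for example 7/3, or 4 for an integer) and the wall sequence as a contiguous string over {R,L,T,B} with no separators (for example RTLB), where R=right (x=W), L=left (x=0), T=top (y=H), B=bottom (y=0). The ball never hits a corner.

Final position: (6,20/3)
Wall sequence: RBLRLR

1. t=5/3 → R at (6,4/3); v=(-3,-1)
2. t=4/3 → B at (2,0); v=(-3,1)
3. t=2/3 → L at (0,2/3); v=(3,1)
4. t=2 → R at (6,8/3); v=(-3,1)
5. t=2 → L at (0,14/3); v=(3,1)
6. t=2 → R at (6,20/3); v=(-3,1)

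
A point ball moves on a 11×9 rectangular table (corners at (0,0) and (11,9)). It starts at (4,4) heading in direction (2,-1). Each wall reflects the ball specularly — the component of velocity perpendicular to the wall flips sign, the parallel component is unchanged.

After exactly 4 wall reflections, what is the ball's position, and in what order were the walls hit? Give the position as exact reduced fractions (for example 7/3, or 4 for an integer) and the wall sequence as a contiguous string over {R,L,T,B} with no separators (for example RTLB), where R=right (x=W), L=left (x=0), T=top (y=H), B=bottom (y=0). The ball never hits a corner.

Final position: (8,9)
Wall sequence: RBLT

1. t=7/2 → R at (11,1/2); v=(-2,-1)
2. t=1/2 → B at (10,0); v=(-2,1)
3. t=5 → L at (0,5); v=(2,1)
4. t=4 → T at (8,9); v=(2,-1)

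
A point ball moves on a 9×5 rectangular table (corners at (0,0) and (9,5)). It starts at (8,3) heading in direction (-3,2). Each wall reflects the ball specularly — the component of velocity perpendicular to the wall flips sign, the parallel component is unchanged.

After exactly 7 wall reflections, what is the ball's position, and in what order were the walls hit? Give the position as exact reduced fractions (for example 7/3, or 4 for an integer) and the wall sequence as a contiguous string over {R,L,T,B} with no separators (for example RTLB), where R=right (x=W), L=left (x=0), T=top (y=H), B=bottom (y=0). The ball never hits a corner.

Final position: (0,1/3)
Wall sequence: TLBRTBL

1. t=1 → T at (5,5); v=(-3,-2)
2. t=5/3 → L at (0,5/3); v=(3,-2)
3. t=5/6 → B at (5/2,0); v=(3,2)
4. t=13/6 → R at (9,13/3); v=(-3,2)
5. t=1/3 → T at (8,5); v=(-3,-2)
6. t=5/2 → B at (1/2,0); v=(-3,2)
7. t=1/6 → L at (0,1/3); v=(3,2)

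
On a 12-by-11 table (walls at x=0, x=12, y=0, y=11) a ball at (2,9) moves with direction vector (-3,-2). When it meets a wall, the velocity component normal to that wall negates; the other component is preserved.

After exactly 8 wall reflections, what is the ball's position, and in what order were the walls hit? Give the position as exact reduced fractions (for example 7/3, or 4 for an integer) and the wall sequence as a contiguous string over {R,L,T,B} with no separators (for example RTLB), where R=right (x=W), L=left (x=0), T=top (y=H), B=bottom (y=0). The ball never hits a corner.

Final position: (0,7/3)
Wall sequence: LBRLTRBL

1. t=2/3 → L at (0,23/3); v=(3,-2)
2. t=23/6 → B at (23/2,0); v=(3,2)
3. t=1/6 → R at (12,1/3); v=(-3,2)
4. t=4 → L at (0,25/3); v=(3,2)
5. t=4/3 → T at (4,11); v=(3,-2)
6. t=8/3 → R at (12,17/3); v=(-3,-2)
7. t=17/6 → B at (7/2,0); v=(-3,2)
8. t=7/6 → L at (0,7/3); v=(3,2)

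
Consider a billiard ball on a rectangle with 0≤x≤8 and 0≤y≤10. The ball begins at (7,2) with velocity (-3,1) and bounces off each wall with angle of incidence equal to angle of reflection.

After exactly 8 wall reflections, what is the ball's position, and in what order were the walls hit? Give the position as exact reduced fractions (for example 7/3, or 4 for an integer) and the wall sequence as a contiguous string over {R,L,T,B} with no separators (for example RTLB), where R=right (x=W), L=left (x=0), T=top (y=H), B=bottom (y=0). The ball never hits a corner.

1. t=7/3 → L at (0,13/3); v=(3,1)
2. t=8/3 → R at (8,7); v=(-3,1)
3. t=8/3 → L at (0,29/3); v=(3,1)
4. t=1/3 → T at (1,10); v=(3,-1)
5. t=7/3 → R at (8,23/3); v=(-3,-1)
6. t=8/3 → L at (0,5); v=(3,-1)
7. t=8/3 → R at (8,7/3); v=(-3,-1)
8. t=7/3 → B at (1,0); v=(-3,1)

Final position: (1,0)
Wall sequence: LRLTRLRB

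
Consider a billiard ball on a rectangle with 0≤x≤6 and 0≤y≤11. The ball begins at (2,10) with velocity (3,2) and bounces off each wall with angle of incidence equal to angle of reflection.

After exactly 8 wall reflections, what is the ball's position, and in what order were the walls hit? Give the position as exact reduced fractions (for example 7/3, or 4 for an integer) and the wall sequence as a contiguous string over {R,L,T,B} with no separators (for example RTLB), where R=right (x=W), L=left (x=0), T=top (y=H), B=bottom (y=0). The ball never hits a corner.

1. t=1/2 → T at (7/2,11); v=(3,-2)
2. t=5/6 → R at (6,28/3); v=(-3,-2)
3. t=2 → L at (0,16/3); v=(3,-2)
4. t=2 → R at (6,4/3); v=(-3,-2)
5. t=2/3 → B at (4,0); v=(-3,2)
6. t=4/3 → L at (0,8/3); v=(3,2)
7. t=2 → R at (6,20/3); v=(-3,2)
8. t=2 → L at (0,32/3); v=(3,2)

Final position: (0,32/3)
Wall sequence: TRLRBLRL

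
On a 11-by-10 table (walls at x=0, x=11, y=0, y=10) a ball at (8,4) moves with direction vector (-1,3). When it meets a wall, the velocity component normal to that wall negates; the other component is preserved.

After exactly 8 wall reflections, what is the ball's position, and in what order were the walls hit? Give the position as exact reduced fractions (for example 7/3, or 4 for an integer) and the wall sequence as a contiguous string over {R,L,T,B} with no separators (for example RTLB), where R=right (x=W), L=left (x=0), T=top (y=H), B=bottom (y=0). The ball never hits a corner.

Final position: (11,1)
Wall sequence: TBLTBTBR

1. t=2 → T at (6,10); v=(-1,-3)
2. t=10/3 → B at (8/3,0); v=(-1,3)
3. t=8/3 → L at (0,8); v=(1,3)
4. t=2/3 → T at (2/3,10); v=(1,-3)
5. t=10/3 → B at (4,0); v=(1,3)
6. t=10/3 → T at (22/3,10); v=(1,-3)
7. t=10/3 → B at (32/3,0); v=(1,3)
8. t=1/3 → R at (11,1); v=(-1,3)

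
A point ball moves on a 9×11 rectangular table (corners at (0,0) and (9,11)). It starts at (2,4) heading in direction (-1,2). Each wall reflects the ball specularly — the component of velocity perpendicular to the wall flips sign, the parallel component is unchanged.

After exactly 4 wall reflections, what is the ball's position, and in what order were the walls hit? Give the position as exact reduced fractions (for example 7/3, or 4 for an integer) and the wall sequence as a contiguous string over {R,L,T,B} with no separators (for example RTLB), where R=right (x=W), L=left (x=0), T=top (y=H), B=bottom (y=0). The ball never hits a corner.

Final position: (9,4)
Wall sequence: LTBR

1. t=2 → L at (0,8); v=(1,2)
2. t=3/2 → T at (3/2,11); v=(1,-2)
3. t=11/2 → B at (7,0); v=(1,2)
4. t=2 → R at (9,4); v=(-1,2)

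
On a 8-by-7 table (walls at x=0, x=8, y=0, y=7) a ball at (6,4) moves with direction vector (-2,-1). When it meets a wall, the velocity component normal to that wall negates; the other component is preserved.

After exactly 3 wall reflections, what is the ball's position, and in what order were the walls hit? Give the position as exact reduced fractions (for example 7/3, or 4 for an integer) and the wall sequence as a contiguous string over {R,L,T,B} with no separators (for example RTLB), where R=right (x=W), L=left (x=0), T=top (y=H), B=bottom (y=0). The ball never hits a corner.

Final position: (8,3)
Wall sequence: LBR

1. t=3 → L at (0,1); v=(2,-1)
2. t=1 → B at (2,0); v=(2,1)
3. t=3 → R at (8,3); v=(-2,1)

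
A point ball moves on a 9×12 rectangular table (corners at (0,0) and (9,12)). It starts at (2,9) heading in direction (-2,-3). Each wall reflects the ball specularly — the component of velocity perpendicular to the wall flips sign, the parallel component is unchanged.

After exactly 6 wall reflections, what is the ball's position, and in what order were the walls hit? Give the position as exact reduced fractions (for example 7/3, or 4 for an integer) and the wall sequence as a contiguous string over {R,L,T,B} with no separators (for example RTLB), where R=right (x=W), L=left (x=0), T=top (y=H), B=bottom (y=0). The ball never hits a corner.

Final position: (2,0)
Wall sequence: LBRTLB

1. t=1 → L at (0,6); v=(2,-3)
2. t=2 → B at (4,0); v=(2,3)
3. t=5/2 → R at (9,15/2); v=(-2,3)
4. t=3/2 → T at (6,12); v=(-2,-3)
5. t=3 → L at (0,3); v=(2,-3)
6. t=1 → B at (2,0); v=(2,3)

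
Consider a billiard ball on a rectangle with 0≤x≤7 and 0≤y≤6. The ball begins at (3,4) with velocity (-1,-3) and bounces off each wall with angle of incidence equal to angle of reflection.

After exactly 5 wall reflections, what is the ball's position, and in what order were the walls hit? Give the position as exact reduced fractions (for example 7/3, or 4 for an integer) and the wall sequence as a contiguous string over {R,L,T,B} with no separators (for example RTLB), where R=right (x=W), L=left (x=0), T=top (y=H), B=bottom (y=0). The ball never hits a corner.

1. t=4/3 → B at (5/3,0); v=(-1,3)
2. t=5/3 → L at (0,5); v=(1,3)
3. t=1/3 → T at (1/3,6); v=(1,-3)
4. t=2 → B at (7/3,0); v=(1,3)
5. t=2 → T at (13/3,6); v=(1,-3)

Final position: (13/3,6)
Wall sequence: BLTBT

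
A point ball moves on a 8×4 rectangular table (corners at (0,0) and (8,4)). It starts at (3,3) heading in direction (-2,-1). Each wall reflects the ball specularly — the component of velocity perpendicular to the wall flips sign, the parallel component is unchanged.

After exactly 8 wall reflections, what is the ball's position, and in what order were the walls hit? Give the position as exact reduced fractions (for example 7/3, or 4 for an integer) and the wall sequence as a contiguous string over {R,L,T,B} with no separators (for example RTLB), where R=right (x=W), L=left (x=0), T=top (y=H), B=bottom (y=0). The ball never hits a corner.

1. t=3/2 → L at (0,3/2); v=(2,-1)
2. t=3/2 → B at (3,0); v=(2,1)
3. t=5/2 → R at (8,5/2); v=(-2,1)
4. t=3/2 → T at (5,4); v=(-2,-1)
5. t=5/2 → L at (0,3/2); v=(2,-1)
6. t=3/2 → B at (3,0); v=(2,1)
7. t=5/2 → R at (8,5/2); v=(-2,1)
8. t=3/2 → T at (5,4); v=(-2,-1)

Final position: (5,4)
Wall sequence: LBRTLBRT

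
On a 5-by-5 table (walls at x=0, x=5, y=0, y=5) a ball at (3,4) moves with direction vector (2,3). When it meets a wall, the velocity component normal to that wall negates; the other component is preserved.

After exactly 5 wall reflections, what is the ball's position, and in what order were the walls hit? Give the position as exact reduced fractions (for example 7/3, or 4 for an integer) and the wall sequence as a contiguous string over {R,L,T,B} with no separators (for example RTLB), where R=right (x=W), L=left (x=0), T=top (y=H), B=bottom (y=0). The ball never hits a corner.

1. t=1/3 → T at (11/3,5); v=(2,-3)
2. t=2/3 → R at (5,3); v=(-2,-3)
3. t=1 → B at (3,0); v=(-2,3)
4. t=3/2 → L at (0,9/2); v=(2,3)
5. t=1/6 → T at (1/3,5); v=(2,-3)

Final position: (1/3,5)
Wall sequence: TRBLT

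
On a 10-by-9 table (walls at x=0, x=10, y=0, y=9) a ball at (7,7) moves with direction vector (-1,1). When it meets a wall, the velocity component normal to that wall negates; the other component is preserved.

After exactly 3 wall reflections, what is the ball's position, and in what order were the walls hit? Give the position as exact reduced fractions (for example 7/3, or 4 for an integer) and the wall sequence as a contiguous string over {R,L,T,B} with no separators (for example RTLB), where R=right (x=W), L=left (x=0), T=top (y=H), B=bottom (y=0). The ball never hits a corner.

Final position: (4,0)
Wall sequence: TLB

1. t=2 → T at (5,9); v=(-1,-1)
2. t=5 → L at (0,4); v=(1,-1)
3. t=4 → B at (4,0); v=(1,1)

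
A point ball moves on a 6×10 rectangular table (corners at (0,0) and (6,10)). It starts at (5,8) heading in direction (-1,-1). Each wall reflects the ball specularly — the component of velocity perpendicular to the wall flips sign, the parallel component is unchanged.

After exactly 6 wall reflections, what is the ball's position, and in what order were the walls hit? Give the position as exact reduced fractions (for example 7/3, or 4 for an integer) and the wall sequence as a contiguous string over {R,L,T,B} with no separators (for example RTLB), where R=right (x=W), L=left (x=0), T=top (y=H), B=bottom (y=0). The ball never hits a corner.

Final position: (6,5)
Wall sequence: LBRLTR

1. t=5 → L at (0,3); v=(1,-1)
2. t=3 → B at (3,0); v=(1,1)
3. t=3 → R at (6,3); v=(-1,1)
4. t=6 → L at (0,9); v=(1,1)
5. t=1 → T at (1,10); v=(1,-1)
6. t=5 → R at (6,5); v=(-1,-1)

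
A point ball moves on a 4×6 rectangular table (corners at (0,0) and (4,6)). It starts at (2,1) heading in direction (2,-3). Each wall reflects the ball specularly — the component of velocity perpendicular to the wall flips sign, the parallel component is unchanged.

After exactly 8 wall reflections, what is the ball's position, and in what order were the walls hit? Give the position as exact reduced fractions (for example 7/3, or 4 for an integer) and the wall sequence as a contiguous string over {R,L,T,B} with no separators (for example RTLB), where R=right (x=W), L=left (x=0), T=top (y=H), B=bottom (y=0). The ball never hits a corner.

Final position: (0,4)
Wall sequence: BRTLBRTL

1. t=1/3 → B at (8/3,0); v=(2,3)
2. t=2/3 → R at (4,2); v=(-2,3)
3. t=4/3 → T at (4/3,6); v=(-2,-3)
4. t=2/3 → L at (0,4); v=(2,-3)
5. t=4/3 → B at (8/3,0); v=(2,3)
6. t=2/3 → R at (4,2); v=(-2,3)
7. t=4/3 → T at (4/3,6); v=(-2,-3)
8. t=2/3 → L at (0,4); v=(2,-3)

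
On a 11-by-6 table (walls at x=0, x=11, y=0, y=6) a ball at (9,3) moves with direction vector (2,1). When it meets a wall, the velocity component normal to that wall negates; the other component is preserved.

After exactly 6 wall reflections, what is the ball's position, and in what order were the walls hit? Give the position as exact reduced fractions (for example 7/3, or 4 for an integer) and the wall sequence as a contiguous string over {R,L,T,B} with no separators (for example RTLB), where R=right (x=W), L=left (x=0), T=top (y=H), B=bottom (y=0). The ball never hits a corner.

Final position: (5,6)
Wall sequence: RTLBRT

1. t=1 → R at (11,4); v=(-2,1)
2. t=2 → T at (7,6); v=(-2,-1)
3. t=7/2 → L at (0,5/2); v=(2,-1)
4. t=5/2 → B at (5,0); v=(2,1)
5. t=3 → R at (11,3); v=(-2,1)
6. t=3 → T at (5,6); v=(-2,-1)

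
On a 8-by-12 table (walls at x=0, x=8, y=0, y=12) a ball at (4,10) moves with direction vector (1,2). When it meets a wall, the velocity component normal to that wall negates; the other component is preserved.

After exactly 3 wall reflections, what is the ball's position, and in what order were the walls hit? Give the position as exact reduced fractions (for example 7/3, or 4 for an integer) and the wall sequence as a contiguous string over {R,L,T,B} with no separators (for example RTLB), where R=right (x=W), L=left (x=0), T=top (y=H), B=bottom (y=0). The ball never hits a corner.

Final position: (5,0)
Wall sequence: TRB

1. t=1 → T at (5,12); v=(1,-2)
2. t=3 → R at (8,6); v=(-1,-2)
3. t=3 → B at (5,0); v=(-1,2)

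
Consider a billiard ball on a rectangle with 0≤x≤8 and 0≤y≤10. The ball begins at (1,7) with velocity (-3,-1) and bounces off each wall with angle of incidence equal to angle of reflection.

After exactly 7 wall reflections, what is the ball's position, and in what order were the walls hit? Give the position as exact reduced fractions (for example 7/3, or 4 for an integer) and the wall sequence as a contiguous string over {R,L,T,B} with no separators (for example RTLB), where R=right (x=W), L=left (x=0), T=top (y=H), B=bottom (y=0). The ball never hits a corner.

1. t=1/3 → L at (0,20/3); v=(3,-1)
2. t=8/3 → R at (8,4); v=(-3,-1)
3. t=8/3 → L at (0,4/3); v=(3,-1)
4. t=4/3 → B at (4,0); v=(3,1)
5. t=4/3 → R at (8,4/3); v=(-3,1)
6. t=8/3 → L at (0,4); v=(3,1)
7. t=8/3 → R at (8,20/3); v=(-3,1)

Final position: (8,20/3)
Wall sequence: LRLBRLR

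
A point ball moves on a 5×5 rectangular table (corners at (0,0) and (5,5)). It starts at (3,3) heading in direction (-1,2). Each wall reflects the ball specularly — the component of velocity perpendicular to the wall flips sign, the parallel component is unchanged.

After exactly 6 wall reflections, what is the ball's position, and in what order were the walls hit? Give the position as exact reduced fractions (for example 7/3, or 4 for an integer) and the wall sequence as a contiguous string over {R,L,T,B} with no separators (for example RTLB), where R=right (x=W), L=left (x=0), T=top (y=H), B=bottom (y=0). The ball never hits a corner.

1. t=1 → T at (2,5); v=(-1,-2)
2. t=2 → L at (0,1); v=(1,-2)
3. t=1/2 → B at (1/2,0); v=(1,2)
4. t=5/2 → T at (3,5); v=(1,-2)
5. t=2 → R at (5,1); v=(-1,-2)
6. t=1/2 → B at (9/2,0); v=(-1,2)

Final position: (9/2,0)
Wall sequence: TLBTRB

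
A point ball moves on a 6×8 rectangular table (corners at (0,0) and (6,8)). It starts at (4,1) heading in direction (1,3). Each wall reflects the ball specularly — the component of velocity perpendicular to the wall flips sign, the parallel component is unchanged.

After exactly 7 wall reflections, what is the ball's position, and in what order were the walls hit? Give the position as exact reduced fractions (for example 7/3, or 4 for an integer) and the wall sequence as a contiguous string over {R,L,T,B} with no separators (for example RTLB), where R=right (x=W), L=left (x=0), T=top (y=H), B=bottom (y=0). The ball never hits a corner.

1. t=2 → R at (6,7); v=(-1,3)
2. t=1/3 → T at (17/3,8); v=(-1,-3)
3. t=8/3 → B at (3,0); v=(-1,3)
4. t=8/3 → T at (1/3,8); v=(-1,-3)
5. t=1/3 → L at (0,7); v=(1,-3)
6. t=7/3 → B at (7/3,0); v=(1,3)
7. t=8/3 → T at (5,8); v=(1,-3)

Final position: (5,8)
Wall sequence: RTBTLBT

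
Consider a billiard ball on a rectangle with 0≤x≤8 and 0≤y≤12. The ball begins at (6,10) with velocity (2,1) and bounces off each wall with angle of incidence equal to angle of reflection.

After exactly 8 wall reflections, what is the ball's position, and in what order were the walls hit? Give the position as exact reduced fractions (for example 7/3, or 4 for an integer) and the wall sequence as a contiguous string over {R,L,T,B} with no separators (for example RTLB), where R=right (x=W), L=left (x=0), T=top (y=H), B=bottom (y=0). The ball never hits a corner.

1. t=1 → R at (8,11); v=(-2,1)
2. t=1 → T at (6,12); v=(-2,-1)
3. t=3 → L at (0,9); v=(2,-1)
4. t=4 → R at (8,5); v=(-2,-1)
5. t=4 → L at (0,1); v=(2,-1)
6. t=1 → B at (2,0); v=(2,1)
7. t=3 → R at (8,3); v=(-2,1)
8. t=4 → L at (0,7); v=(2,1)

Final position: (0,7)
Wall sequence: RTLRLBRL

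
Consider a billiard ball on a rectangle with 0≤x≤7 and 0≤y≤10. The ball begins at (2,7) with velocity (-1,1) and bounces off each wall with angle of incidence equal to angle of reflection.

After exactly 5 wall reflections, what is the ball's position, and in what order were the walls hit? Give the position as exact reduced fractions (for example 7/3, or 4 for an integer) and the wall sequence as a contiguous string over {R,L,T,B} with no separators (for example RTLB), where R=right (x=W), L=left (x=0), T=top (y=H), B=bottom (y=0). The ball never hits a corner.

Final position: (0,3)
Wall sequence: LTRBL

1. t=2 → L at (0,9); v=(1,1)
2. t=1 → T at (1,10); v=(1,-1)
3. t=6 → R at (7,4); v=(-1,-1)
4. t=4 → B at (3,0); v=(-1,1)
5. t=3 → L at (0,3); v=(1,1)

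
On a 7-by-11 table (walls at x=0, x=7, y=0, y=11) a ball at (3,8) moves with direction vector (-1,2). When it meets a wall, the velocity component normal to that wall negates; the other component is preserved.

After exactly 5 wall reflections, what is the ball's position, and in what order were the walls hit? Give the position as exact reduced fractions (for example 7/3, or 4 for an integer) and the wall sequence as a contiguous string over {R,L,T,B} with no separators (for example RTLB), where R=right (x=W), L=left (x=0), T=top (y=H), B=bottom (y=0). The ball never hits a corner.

1. t=3/2 → T at (3/2,11); v=(-1,-2)
2. t=3/2 → L at (0,8); v=(1,-2)
3. t=4 → B at (4,0); v=(1,2)
4. t=3 → R at (7,6); v=(-1,2)
5. t=5/2 → T at (9/2,11); v=(-1,-2)

Final position: (9/2,11)
Wall sequence: TLBRT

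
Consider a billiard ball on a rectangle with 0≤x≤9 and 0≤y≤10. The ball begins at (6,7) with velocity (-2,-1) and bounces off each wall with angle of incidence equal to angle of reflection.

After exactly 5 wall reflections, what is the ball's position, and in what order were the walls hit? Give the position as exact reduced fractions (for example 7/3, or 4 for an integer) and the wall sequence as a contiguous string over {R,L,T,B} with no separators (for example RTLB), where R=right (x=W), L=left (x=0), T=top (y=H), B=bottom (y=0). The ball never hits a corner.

1. t=3 → L at (0,4); v=(2,-1)
2. t=4 → B at (8,0); v=(2,1)
3. t=1/2 → R at (9,1/2); v=(-2,1)
4. t=9/2 → L at (0,5); v=(2,1)
5. t=9/2 → R at (9,19/2); v=(-2,1)

Final position: (9,19/2)
Wall sequence: LBRLR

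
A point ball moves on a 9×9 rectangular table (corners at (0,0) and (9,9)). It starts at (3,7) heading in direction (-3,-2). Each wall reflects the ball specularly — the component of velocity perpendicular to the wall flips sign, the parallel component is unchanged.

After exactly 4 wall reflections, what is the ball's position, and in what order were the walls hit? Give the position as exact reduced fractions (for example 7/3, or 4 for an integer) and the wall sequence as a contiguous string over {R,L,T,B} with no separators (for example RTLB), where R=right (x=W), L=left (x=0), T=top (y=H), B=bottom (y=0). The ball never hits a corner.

Final position: (0,7)
Wall sequence: LBRL

1. t=1 → L at (0,5); v=(3,-2)
2. t=5/2 → B at (15/2,0); v=(3,2)
3. t=1/2 → R at (9,1); v=(-3,2)
4. t=3 → L at (0,7); v=(3,2)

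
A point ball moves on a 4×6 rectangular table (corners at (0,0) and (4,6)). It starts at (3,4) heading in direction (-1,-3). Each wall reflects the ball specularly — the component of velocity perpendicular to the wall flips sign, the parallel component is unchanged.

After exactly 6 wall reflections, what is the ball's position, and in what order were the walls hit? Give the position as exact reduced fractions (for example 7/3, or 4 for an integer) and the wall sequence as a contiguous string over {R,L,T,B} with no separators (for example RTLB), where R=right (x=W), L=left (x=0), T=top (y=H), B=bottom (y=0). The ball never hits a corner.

Final position: (11/3,6)
Wall sequence: BLTBRT

1. t=4/3 → B at (5/3,0); v=(-1,3)
2. t=5/3 → L at (0,5); v=(1,3)
3. t=1/3 → T at (1/3,6); v=(1,-3)
4. t=2 → B at (7/3,0); v=(1,3)
5. t=5/3 → R at (4,5); v=(-1,3)
6. t=1/3 → T at (11/3,6); v=(-1,-3)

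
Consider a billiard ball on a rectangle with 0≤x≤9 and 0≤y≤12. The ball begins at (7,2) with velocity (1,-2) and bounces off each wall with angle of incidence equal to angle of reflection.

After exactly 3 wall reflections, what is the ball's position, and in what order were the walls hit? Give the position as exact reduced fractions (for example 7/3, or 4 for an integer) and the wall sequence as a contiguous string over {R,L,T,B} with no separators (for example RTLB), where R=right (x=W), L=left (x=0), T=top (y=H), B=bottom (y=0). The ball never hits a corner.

1. t=1 → B at (8,0); v=(1,2)
2. t=1 → R at (9,2); v=(-1,2)
3. t=5 → T at (4,12); v=(-1,-2)

Final position: (4,12)
Wall sequence: BRT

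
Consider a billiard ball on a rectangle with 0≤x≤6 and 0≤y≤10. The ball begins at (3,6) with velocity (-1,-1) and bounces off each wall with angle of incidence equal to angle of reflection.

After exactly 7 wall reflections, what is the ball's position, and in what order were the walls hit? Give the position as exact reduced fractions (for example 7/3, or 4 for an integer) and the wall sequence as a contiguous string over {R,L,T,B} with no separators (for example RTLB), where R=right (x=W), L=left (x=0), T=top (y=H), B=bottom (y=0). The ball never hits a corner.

1. t=3 → L at (0,3); v=(1,-1)
2. t=3 → B at (3,0); v=(1,1)
3. t=3 → R at (6,3); v=(-1,1)
4. t=6 → L at (0,9); v=(1,1)
5. t=1 → T at (1,10); v=(1,-1)
6. t=5 → R at (6,5); v=(-1,-1)
7. t=5 → B at (1,0); v=(-1,1)

Final position: (1,0)
Wall sequence: LBRLTRB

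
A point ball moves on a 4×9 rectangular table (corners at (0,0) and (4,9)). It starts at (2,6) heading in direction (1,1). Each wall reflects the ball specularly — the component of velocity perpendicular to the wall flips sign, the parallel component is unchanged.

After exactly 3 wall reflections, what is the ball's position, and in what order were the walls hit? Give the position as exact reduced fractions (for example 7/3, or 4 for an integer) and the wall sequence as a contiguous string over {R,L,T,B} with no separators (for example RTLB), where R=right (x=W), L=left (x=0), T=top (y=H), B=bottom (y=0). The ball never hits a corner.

Final position: (0,6)
Wall sequence: RTL

1. t=2 → R at (4,8); v=(-1,1)
2. t=1 → T at (3,9); v=(-1,-1)
3. t=3 → L at (0,6); v=(1,-1)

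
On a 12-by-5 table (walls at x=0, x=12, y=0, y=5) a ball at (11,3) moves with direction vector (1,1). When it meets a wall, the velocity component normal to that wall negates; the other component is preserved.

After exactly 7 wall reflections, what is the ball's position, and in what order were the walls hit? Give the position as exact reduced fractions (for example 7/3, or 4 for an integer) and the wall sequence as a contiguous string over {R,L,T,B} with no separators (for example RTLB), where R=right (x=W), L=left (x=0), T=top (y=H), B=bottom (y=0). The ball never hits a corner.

Final position: (9,5)
Wall sequence: RTBTLBT

1. t=1 → R at (12,4); v=(-1,1)
2. t=1 → T at (11,5); v=(-1,-1)
3. t=5 → B at (6,0); v=(-1,1)
4. t=5 → T at (1,5); v=(-1,-1)
5. t=1 → L at (0,4); v=(1,-1)
6. t=4 → B at (4,0); v=(1,1)
7. t=5 → T at (9,5); v=(1,-1)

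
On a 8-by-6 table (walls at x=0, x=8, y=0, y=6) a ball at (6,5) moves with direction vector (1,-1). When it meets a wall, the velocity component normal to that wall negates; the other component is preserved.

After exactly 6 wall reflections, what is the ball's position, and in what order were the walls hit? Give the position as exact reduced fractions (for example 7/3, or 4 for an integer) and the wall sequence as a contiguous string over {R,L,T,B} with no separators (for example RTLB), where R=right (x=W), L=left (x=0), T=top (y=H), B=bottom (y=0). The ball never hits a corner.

Final position: (8,1)
Wall sequence: RBLTBR

1. t=2 → R at (8,3); v=(-1,-1)
2. t=3 → B at (5,0); v=(-1,1)
3. t=5 → L at (0,5); v=(1,1)
4. t=1 → T at (1,6); v=(1,-1)
5. t=6 → B at (7,0); v=(1,1)
6. t=1 → R at (8,1); v=(-1,1)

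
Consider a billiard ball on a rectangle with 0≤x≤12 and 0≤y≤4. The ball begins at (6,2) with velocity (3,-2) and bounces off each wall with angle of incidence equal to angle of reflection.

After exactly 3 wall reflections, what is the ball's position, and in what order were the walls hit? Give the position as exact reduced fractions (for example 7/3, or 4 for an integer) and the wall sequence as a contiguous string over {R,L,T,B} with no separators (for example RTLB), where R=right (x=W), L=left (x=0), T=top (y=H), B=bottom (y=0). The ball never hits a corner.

1. t=1 → B at (9,0); v=(3,2)
2. t=1 → R at (12,2); v=(-3,2)
3. t=1 → T at (9,4); v=(-3,-2)

Final position: (9,4)
Wall sequence: BRT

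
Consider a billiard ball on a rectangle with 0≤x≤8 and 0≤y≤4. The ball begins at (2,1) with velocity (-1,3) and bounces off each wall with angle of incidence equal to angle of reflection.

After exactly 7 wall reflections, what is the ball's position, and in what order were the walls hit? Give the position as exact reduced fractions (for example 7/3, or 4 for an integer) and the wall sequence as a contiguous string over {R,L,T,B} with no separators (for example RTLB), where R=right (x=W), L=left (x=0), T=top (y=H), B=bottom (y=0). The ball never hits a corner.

Final position: (17/3,0)
Wall sequence: TLBTBTB

1. t=1 → T at (1,4); v=(-1,-3)
2. t=1 → L at (0,1); v=(1,-3)
3. t=1/3 → B at (1/3,0); v=(1,3)
4. t=4/3 → T at (5/3,4); v=(1,-3)
5. t=4/3 → B at (3,0); v=(1,3)
6. t=4/3 → T at (13/3,4); v=(1,-3)
7. t=4/3 → B at (17/3,0); v=(1,3)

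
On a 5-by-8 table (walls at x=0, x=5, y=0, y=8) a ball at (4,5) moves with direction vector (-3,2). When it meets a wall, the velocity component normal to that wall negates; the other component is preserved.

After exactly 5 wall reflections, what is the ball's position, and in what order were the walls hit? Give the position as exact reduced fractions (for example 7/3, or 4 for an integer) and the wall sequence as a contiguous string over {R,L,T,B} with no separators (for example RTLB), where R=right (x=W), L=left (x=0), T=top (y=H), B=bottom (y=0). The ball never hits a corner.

1. t=4/3 → L at (0,23/3); v=(3,2)
2. t=1/6 → T at (1/2,8); v=(3,-2)
3. t=3/2 → R at (5,5); v=(-3,-2)
4. t=5/3 → L at (0,5/3); v=(3,-2)
5. t=5/6 → B at (5/2,0); v=(3,2)

Final position: (5/2,0)
Wall sequence: LTRLB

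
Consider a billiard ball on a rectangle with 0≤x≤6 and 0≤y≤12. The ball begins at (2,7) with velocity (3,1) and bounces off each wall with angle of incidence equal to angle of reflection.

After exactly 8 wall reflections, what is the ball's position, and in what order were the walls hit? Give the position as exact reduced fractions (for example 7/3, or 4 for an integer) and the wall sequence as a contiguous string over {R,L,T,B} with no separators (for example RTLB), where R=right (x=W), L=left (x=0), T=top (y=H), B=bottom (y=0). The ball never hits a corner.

Final position: (6,11/3)
Wall sequence: RLTRLRLR

1. t=4/3 → R at (6,25/3); v=(-3,1)
2. t=2 → L at (0,31/3); v=(3,1)
3. t=5/3 → T at (5,12); v=(3,-1)
4. t=1/3 → R at (6,35/3); v=(-3,-1)
5. t=2 → L at (0,29/3); v=(3,-1)
6. t=2 → R at (6,23/3); v=(-3,-1)
7. t=2 → L at (0,17/3); v=(3,-1)
8. t=2 → R at (6,11/3); v=(-3,-1)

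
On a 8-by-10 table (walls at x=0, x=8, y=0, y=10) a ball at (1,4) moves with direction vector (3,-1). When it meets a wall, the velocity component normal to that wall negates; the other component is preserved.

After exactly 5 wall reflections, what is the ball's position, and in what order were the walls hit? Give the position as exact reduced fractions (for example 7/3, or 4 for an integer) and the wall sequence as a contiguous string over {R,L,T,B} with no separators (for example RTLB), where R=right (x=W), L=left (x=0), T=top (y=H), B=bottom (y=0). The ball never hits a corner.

Final position: (0,19/3)
Wall sequence: RBLRL

1. t=7/3 → R at (8,5/3); v=(-3,-1)
2. t=5/3 → B at (3,0); v=(-3,1)
3. t=1 → L at (0,1); v=(3,1)
4. t=8/3 → R at (8,11/3); v=(-3,1)
5. t=8/3 → L at (0,19/3); v=(3,1)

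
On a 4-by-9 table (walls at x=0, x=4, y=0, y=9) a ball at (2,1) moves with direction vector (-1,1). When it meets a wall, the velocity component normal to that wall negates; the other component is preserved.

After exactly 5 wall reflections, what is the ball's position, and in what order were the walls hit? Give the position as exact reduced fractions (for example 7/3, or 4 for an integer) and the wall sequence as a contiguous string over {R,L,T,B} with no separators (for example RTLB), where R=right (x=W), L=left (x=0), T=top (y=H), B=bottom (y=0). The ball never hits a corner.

Final position: (4,3)
Wall sequence: LRTLR

1. t=2 → L at (0,3); v=(1,1)
2. t=4 → R at (4,7); v=(-1,1)
3. t=2 → T at (2,9); v=(-1,-1)
4. t=2 → L at (0,7); v=(1,-1)
5. t=4 → R at (4,3); v=(-1,-1)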